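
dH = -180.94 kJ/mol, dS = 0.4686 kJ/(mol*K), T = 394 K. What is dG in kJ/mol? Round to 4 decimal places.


Gibbs: dG = dH - T*dS (consistent units, dS already in kJ/(mol*K)).
T*dS = 394 * 0.4686 = 184.6284
dG = -180.94 - (184.6284)
dG = -365.5684 kJ/mol, rounded to 4 dp:

-365.5684 kJ/mol


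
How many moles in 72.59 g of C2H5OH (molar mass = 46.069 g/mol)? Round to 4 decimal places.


n = mass / M
n = 72.59 / 46.069
n = 1.57567996 mol, rounded to 4 dp:

1.5757 mol


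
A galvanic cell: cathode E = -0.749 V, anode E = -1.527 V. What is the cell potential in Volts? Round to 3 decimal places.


Standard cell potential: E_cell = E_cathode - E_anode.
E_cell = -0.749 - (-1.527)
E_cell = 0.778 V, rounded to 3 dp:

0.778 V


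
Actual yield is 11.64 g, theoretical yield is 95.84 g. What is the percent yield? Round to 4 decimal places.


% yield = 100 * actual / theoretical
% yield = 100 * 11.64 / 95.84
% yield = 12.14524207 %, rounded to 4 dp:

12.1452 %


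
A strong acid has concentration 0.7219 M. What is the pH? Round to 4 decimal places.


A strong acid dissociates completely, so [H+] equals the given concentration.
pH = -log10([H+]) = -log10(0.7219)
pH = 0.14152296, rounded to 4 dp:

0.1415


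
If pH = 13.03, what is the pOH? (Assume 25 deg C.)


At 25 deg C, pH + pOH = 14.
pOH = 14 - pH = 14 - 13.03
pOH = 0.97:

0.97


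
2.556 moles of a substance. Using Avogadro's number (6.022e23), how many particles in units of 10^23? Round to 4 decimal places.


N = n * NA, then divide by 1e23 for the requested units.
N / 1e23 = n * 6.022
N / 1e23 = 2.556 * 6.022
N / 1e23 = 15.392232, rounded to 4 dp:

15.3922


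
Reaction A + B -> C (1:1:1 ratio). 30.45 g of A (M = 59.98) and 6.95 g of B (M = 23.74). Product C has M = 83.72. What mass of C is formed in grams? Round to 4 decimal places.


Find moles of each reactant; the smaller value is the limiting reagent in a 1:1:1 reaction, so moles_C equals moles of the limiter.
n_A = mass_A / M_A = 30.45 / 59.98 = 0.507669 mol
n_B = mass_B / M_B = 6.95 / 23.74 = 0.292755 mol
Limiting reagent: B (smaller), n_limiting = 0.292755 mol
mass_C = n_limiting * M_C = 0.292755 * 83.72
mass_C = 24.5094486 g, rounded to 4 dp:

24.5094 g


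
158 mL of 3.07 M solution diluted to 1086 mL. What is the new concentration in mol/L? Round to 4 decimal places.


Dilution: M1*V1 = M2*V2, solve for M2.
M2 = M1*V1 / V2
M2 = 3.07 * 158 / 1086
M2 = 485.06 / 1086
M2 = 0.44664825 mol/L, rounded to 4 dp:

0.4466 mol/L


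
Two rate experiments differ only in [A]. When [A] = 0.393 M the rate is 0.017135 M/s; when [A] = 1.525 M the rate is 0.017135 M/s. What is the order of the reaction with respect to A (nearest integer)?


Rate is proportional to [A]^n, so rate2/rate1 = ([A]2/[A]1)^n. Take logs to solve for n.
rate2/rate1 = 0.017135 / 0.017135 = 1.0
[A]2/[A]1 = 1.525 / 0.393 = 3.8804
n = ln(1.0) / ln(3.8804) = 0.0
Nearest integer order:

0


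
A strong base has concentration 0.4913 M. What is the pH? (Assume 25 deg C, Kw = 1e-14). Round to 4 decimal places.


A strong base dissociates completely, so [OH-] equals the given concentration.
pOH = -log10([OH-]) = -log10(0.4913) = 0.308653
pH = 14 - pOH = 14 - 0.308653
pH = 13.691347, rounded to 4 dp:

13.6913


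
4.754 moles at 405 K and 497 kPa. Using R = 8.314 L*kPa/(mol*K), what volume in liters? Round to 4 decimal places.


PV = nRT, solve for V = nRT / P.
nRT = 4.754 * 8.314 * 405 = 16007.5262
V = 16007.5262 / 497
V = 32.20830221 L, rounded to 4 dp:

32.2083 L


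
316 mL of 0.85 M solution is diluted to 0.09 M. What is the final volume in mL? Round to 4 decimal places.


Dilution: M1*V1 = M2*V2, solve for V2.
V2 = M1*V1 / M2
V2 = 0.85 * 316 / 0.09
V2 = 268.6 / 0.09
V2 = 2984.44444444 mL, rounded to 4 dp:

2984.4444 mL


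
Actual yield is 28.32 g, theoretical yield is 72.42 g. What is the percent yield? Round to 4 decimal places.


% yield = 100 * actual / theoretical
% yield = 100 * 28.32 / 72.42
% yield = 39.10521955 %, rounded to 4 dp:

39.1052 %


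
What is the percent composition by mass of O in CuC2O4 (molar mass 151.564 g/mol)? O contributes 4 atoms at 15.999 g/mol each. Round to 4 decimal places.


pct = 100 * (n_elem * M_elem) / M_total
mass_contribution = 4 * 15.999 = 63.996 g/mol
pct = 100 * 63.996 / 151.564
pct = 42.22374706 %, rounded to 4 dp:

42.2237 %


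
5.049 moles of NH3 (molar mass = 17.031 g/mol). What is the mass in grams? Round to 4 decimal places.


mass = n * M
mass = 5.049 * 17.031
mass = 85.989519 g, rounded to 4 dp:

85.9895 g


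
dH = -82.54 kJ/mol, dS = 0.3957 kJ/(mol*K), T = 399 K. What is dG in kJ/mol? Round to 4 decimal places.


Gibbs: dG = dH - T*dS (consistent units, dS already in kJ/(mol*K)).
T*dS = 399 * 0.3957 = 157.8843
dG = -82.54 - (157.8843)
dG = -240.4243 kJ/mol, rounded to 4 dp:

-240.4243 kJ/mol


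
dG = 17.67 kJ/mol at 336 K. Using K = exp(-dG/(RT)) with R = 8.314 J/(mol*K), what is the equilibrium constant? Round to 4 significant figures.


dG is in kJ/mol; multiply by 1000 to match R in J/(mol*K).
RT = 8.314 * 336 = 2793.504 J/mol
exponent = -dG*1000 / (RT) = -(17.67*1000) / 2793.504 = -6.32538919
K = exp(-6.32538919)
K = 0.0017902694, rounded to 4 significant figures:

0.001790


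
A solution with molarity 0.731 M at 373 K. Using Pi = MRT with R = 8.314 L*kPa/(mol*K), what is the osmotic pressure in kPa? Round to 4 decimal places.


Osmotic pressure (van't Hoff): Pi = M*R*T.
RT = 8.314 * 373 = 3101.122
Pi = 0.731 * 3101.122
Pi = 2266.920182 kPa, rounded to 4 dp:

2266.9202 kPa


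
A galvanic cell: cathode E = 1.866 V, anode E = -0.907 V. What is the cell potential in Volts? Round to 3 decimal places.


Standard cell potential: E_cell = E_cathode - E_anode.
E_cell = 1.866 - (-0.907)
E_cell = 2.773 V, rounded to 3 dp:

2.773 V


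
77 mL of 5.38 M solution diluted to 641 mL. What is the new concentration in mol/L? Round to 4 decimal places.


Dilution: M1*V1 = M2*V2, solve for M2.
M2 = M1*V1 / V2
M2 = 5.38 * 77 / 641
M2 = 414.26 / 641
M2 = 0.64627145 mol/L, rounded to 4 dp:

0.6463 mol/L


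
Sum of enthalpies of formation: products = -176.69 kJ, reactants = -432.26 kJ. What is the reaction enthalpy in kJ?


dH_rxn = sum(dH_f products) - sum(dH_f reactants)
dH_rxn = -176.69 - (-432.26)
dH_rxn = 255.57 kJ:

255.57 kJ


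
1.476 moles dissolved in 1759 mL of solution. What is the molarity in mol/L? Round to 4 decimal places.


Convert volume to liters: V_L = V_mL / 1000.
V_L = 1759 / 1000 = 1.759 L
M = n / V_L = 1.476 / 1.759
M = 0.83911313 mol/L, rounded to 4 dp:

0.8391 mol/L


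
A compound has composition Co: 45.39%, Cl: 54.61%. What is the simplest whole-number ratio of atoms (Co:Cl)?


Assume 100 g of compound, divide each mass% by atomic mass to get moles, then normalize by the smallest to get a raw atom ratio.
Moles per 100 g: Co: 45.39/58.933 = 0.7702, Cl: 54.61/35.453 = 1.5403
Raw ratio (divide by min = 0.7702): Co: 1.0, Cl: 2.0
Multiply by 1 to clear fractions: Co: 1.0 ~= 1, Cl: 2.0 ~= 2
Reduce by GCD to get the simplest whole-number ratio:

1:2


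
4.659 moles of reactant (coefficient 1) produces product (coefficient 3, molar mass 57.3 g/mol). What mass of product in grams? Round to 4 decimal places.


Use the coefficient ratio to convert reactant moles to product moles, then multiply by the product's molar mass.
moles_P = moles_R * (coeff_P / coeff_R) = 4.659 * (3/1) = 13.977
mass_P = moles_P * M_P = 13.977 * 57.3
mass_P = 800.8821 g, rounded to 4 dp:

800.8821 g


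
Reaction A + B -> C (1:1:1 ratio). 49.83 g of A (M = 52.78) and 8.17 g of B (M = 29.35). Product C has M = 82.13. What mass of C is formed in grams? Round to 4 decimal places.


Find moles of each reactant; the smaller value is the limiting reagent in a 1:1:1 reaction, so moles_C equals moles of the limiter.
n_A = mass_A / M_A = 49.83 / 52.78 = 0.944108 mol
n_B = mass_B / M_B = 8.17 / 29.35 = 0.278365 mol
Limiting reagent: B (smaller), n_limiting = 0.278365 mol
mass_C = n_limiting * M_C = 0.278365 * 82.13
mass_C = 22.86211745 g, rounded to 4 dp:

22.8621 g


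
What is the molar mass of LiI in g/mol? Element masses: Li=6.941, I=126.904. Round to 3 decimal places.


M = sum(count * atomic_mass) over atoms.
M = 1*6.941 + 1*126.904
M = 6.941 + 126.904
M = 133.845 g/mol, rounded to 3 dp:

133.845 g/mol


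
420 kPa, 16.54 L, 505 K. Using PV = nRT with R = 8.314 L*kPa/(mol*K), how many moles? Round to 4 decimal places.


PV = nRT, solve for n = PV / (RT).
PV = 420 * 16.54 = 6946.8
RT = 8.314 * 505 = 4198.57
n = 6946.8 / 4198.57
n = 1.65456334 mol, rounded to 4 dp:

1.6546 mol


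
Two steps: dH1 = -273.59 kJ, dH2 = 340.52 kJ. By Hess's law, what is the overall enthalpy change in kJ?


Hess's law: enthalpy is a state function, so add the step enthalpies.
dH_total = dH1 + dH2 = -273.59 + (340.52)
dH_total = 66.93 kJ:

66.93 kJ


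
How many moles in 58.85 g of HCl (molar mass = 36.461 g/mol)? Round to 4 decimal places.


n = mass / M
n = 58.85 / 36.461
n = 1.61405337 mol, rounded to 4 dp:

1.6141 mol


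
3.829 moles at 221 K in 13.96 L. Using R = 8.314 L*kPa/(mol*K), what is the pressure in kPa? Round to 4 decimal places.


PV = nRT, solve for P = nRT / V.
nRT = 3.829 * 8.314 * 221 = 7035.3816
P = 7035.3816 / 13.96
P = 503.96716332 kPa, rounded to 4 dp:

503.9672 kPa


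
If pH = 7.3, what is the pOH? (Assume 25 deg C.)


At 25 deg C, pH + pOH = 14.
pOH = 14 - pH = 14 - 7.3
pOH = 6.7:

6.70


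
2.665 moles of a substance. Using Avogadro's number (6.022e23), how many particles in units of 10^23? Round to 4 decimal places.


N = n * NA, then divide by 1e23 for the requested units.
N / 1e23 = n * 6.022
N / 1e23 = 2.665 * 6.022
N / 1e23 = 16.04863, rounded to 4 dp:

16.0486


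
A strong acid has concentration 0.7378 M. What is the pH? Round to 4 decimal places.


A strong acid dissociates completely, so [H+] equals the given concentration.
pH = -log10([H+]) = -log10(0.7378)
pH = 0.13206135, rounded to 4 dp:

0.1321


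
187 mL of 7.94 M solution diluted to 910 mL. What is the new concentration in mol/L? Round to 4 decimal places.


Dilution: M1*V1 = M2*V2, solve for M2.
M2 = M1*V1 / V2
M2 = 7.94 * 187 / 910
M2 = 1484.78 / 910
M2 = 1.63162637 mol/L, rounded to 4 dp:

1.6316 mol/L


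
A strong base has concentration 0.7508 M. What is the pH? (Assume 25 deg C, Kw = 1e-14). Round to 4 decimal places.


A strong base dissociates completely, so [OH-] equals the given concentration.
pOH = -log10([OH-]) = -log10(0.7508) = 0.124476
pH = 14 - pOH = 14 - 0.124476
pH = 13.875524, rounded to 4 dp:

13.8755


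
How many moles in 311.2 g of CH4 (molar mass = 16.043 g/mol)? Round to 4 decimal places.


n = mass / M
n = 311.2 / 16.043
n = 19.39786823 mol, rounded to 4 dp:

19.3979 mol


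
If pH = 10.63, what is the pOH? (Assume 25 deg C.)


At 25 deg C, pH + pOH = 14.
pOH = 14 - pH = 14 - 10.63
pOH = 3.37:

3.37


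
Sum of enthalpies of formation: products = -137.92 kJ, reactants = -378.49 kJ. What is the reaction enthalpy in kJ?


dH_rxn = sum(dH_f products) - sum(dH_f reactants)
dH_rxn = -137.92 - (-378.49)
dH_rxn = 240.57 kJ:

240.57 kJ


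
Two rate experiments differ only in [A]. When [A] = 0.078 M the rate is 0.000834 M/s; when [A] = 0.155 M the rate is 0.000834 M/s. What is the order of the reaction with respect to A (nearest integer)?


Rate is proportional to [A]^n, so rate2/rate1 = ([A]2/[A]1)^n. Take logs to solve for n.
rate2/rate1 = 0.000834 / 0.000834 = 1.0
[A]2/[A]1 = 0.155 / 0.078 = 1.9872
n = ln(1.0) / ln(1.9872) = 0.0
Nearest integer order:

0


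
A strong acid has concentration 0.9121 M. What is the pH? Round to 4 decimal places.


A strong acid dissociates completely, so [H+] equals the given concentration.
pH = -log10([H+]) = -log10(0.9121)
pH = 0.03995754, rounded to 4 dp:

0.0400


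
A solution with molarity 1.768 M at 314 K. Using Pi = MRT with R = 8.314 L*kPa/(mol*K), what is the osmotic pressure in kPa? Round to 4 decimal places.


Osmotic pressure (van't Hoff): Pi = M*R*T.
RT = 8.314 * 314 = 2610.596
Pi = 1.768 * 2610.596
Pi = 4615.533728 kPa, rounded to 4 dp:

4615.5337 kPa


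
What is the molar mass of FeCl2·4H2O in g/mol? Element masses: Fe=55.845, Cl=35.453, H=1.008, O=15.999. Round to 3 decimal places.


M = sum(count * atomic_mass) over atoms.
M = 1*55.845 + 2*35.453 + 8*1.008 + 4*15.999
M = 55.845 + 70.906 + 8.064 + 63.996
M = 198.811 g/mol, rounded to 3 dp:

198.811 g/mol


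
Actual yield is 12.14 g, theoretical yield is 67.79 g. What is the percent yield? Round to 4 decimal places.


% yield = 100 * actual / theoretical
% yield = 100 * 12.14 / 67.79
% yield = 17.90824605 %, rounded to 4 dp:

17.9082 %


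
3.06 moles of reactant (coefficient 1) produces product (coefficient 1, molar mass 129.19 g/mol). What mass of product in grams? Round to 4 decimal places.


Use the coefficient ratio to convert reactant moles to product moles, then multiply by the product's molar mass.
moles_P = moles_R * (coeff_P / coeff_R) = 3.06 * (1/1) = 3.06
mass_P = moles_P * M_P = 3.06 * 129.19
mass_P = 395.3214 g, rounded to 4 dp:

395.3214 g


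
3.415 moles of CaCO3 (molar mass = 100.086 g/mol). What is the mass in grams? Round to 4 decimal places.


mass = n * M
mass = 3.415 * 100.086
mass = 341.79369 g, rounded to 4 dp:

341.7937 g


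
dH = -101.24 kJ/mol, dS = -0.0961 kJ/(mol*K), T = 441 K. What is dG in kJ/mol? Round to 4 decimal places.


Gibbs: dG = dH - T*dS (consistent units, dS already in kJ/(mol*K)).
T*dS = 441 * -0.0961 = -42.3801
dG = -101.24 - (-42.3801)
dG = -58.8599 kJ/mol, rounded to 4 dp:

-58.8599 kJ/mol


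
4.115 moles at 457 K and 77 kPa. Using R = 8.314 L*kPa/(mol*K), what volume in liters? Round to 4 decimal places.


PV = nRT, solve for V = nRT / P.
nRT = 4.115 * 8.314 * 457 = 15634.9343
V = 15634.9343 / 77
V = 203.05109481 L, rounded to 4 dp:

203.0511 L


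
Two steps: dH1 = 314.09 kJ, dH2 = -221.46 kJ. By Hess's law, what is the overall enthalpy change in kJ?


Hess's law: enthalpy is a state function, so add the step enthalpies.
dH_total = dH1 + dH2 = 314.09 + (-221.46)
dH_total = 92.63 kJ:

92.63 kJ


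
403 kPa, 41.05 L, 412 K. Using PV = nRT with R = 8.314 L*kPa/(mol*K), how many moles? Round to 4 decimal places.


PV = nRT, solve for n = PV / (RT).
PV = 403 * 41.05 = 16543.15
RT = 8.314 * 412 = 3425.368
n = 16543.15 / 3425.368
n = 4.82959787 mol, rounded to 4 dp:

4.8296 mol


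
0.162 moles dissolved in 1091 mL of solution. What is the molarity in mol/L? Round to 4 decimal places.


Convert volume to liters: V_L = V_mL / 1000.
V_L = 1091 / 1000 = 1.091 L
M = n / V_L = 0.162 / 1.091
M = 0.14848763 mol/L, rounded to 4 dp:

0.1485 mol/L


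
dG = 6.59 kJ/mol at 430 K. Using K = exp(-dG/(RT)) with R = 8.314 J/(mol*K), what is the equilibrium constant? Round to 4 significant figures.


dG is in kJ/mol; multiply by 1000 to match R in J/(mol*K).
RT = 8.314 * 430 = 3575.02 J/mol
exponent = -dG*1000 / (RT) = -(6.59*1000) / 3575.02 = -1.84334633
K = exp(-1.84334633)
K = 0.15828686, rounded to 4 significant figures:

0.1583


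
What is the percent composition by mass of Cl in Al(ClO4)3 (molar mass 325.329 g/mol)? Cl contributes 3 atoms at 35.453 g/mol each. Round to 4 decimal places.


pct = 100 * (n_elem * M_elem) / M_total
mass_contribution = 3 * 35.453 = 106.359 g/mol
pct = 100 * 106.359 / 325.329
pct = 32.69275103 %, rounded to 4 dp:

32.6928 %


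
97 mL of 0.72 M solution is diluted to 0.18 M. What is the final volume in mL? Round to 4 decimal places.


Dilution: M1*V1 = M2*V2, solve for V2.
V2 = M1*V1 / M2
V2 = 0.72 * 97 / 0.18
V2 = 69.84 / 0.18
V2 = 388.0 mL, rounded to 4 dp:

388.0000 mL


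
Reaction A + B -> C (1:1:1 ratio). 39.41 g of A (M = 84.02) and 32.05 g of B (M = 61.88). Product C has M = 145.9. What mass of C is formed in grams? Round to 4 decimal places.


Find moles of each reactant; the smaller value is the limiting reagent in a 1:1:1 reaction, so moles_C equals moles of the limiter.
n_A = mass_A / M_A = 39.41 / 84.02 = 0.469055 mol
n_B = mass_B / M_B = 32.05 / 61.88 = 0.517938 mol
Limiting reagent: A (smaller), n_limiting = 0.469055 mol
mass_C = n_limiting * M_C = 0.469055 * 145.9
mass_C = 68.4351245 g, rounded to 4 dp:

68.4351 g


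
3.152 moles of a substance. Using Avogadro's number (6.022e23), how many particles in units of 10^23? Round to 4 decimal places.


N = n * NA, then divide by 1e23 for the requested units.
N / 1e23 = n * 6.022
N / 1e23 = 3.152 * 6.022
N / 1e23 = 18.981344, rounded to 4 dp:

18.9813


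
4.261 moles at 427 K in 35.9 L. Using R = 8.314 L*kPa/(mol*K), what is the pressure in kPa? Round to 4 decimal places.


PV = nRT, solve for P = nRT / V.
nRT = 4.261 * 8.314 * 427 = 15126.8824
P = 15126.8824 / 35.9
P = 421.36162674 kPa, rounded to 4 dp:

421.3616 kPa


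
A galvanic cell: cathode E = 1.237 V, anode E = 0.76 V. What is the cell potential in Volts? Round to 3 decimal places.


Standard cell potential: E_cell = E_cathode - E_anode.
E_cell = 1.237 - (0.76)
E_cell = 0.477 V, rounded to 3 dp:

0.477 V


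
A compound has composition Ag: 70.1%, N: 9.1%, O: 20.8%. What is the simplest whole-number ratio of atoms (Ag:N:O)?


Assume 100 g of compound, divide each mass% by atomic mass to get moles, then normalize by the smallest to get a raw atom ratio.
Moles per 100 g: Ag: 70.1/107.868 = 0.6499, N: 9.1/14.007 = 0.6497, O: 20.8/15.999 = 1.3001
Raw ratio (divide by min = 0.6497): Ag: 1.0, N: 1.0, O: 2.001
Multiply by 1 to clear fractions: Ag: 1.0 ~= 1, N: 1.0 ~= 1, O: 2.001 ~= 2
Reduce by GCD to get the simplest whole-number ratio:

1:1:2


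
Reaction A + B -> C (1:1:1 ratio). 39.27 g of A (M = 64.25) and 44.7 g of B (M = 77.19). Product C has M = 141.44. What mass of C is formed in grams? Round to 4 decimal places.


Find moles of each reactant; the smaller value is the limiting reagent in a 1:1:1 reaction, so moles_C equals moles of the limiter.
n_A = mass_A / M_A = 39.27 / 64.25 = 0.611206 mol
n_B = mass_B / M_B = 44.7 / 77.19 = 0.579091 mol
Limiting reagent: B (smaller), n_limiting = 0.579091 mol
mass_C = n_limiting * M_C = 0.579091 * 141.44
mass_C = 81.90663104 g, rounded to 4 dp:

81.9066 g


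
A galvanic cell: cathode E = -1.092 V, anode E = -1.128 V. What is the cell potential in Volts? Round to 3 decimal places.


Standard cell potential: E_cell = E_cathode - E_anode.
E_cell = -1.092 - (-1.128)
E_cell = 0.036 V, rounded to 3 dp:

0.036 V


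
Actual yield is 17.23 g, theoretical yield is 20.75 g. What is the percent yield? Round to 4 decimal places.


% yield = 100 * actual / theoretical
% yield = 100 * 17.23 / 20.75
% yield = 83.03614458 %, rounded to 4 dp:

83.0361 %


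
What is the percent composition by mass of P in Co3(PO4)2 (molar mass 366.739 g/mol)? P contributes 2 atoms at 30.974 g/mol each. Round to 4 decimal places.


pct = 100 * (n_elem * M_elem) / M_total
mass_contribution = 2 * 30.974 = 61.948 g/mol
pct = 100 * 61.948 / 366.739
pct = 16.89157684 %, rounded to 4 dp:

16.8916 %


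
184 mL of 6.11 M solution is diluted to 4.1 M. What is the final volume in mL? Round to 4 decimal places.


Dilution: M1*V1 = M2*V2, solve for V2.
V2 = M1*V1 / M2
V2 = 6.11 * 184 / 4.1
V2 = 1124.24 / 4.1
V2 = 274.20487805 mL, rounded to 4 dp:

274.2049 mL


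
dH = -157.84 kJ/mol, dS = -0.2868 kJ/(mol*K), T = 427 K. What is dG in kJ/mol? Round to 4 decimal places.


Gibbs: dG = dH - T*dS (consistent units, dS already in kJ/(mol*K)).
T*dS = 427 * -0.2868 = -122.4636
dG = -157.84 - (-122.4636)
dG = -35.3764 kJ/mol, rounded to 4 dp:

-35.3764 kJ/mol


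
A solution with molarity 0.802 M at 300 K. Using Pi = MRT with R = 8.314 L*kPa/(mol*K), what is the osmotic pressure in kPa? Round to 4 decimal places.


Osmotic pressure (van't Hoff): Pi = M*R*T.
RT = 8.314 * 300 = 2494.2
Pi = 0.802 * 2494.2
Pi = 2000.3484 kPa, rounded to 4 dp:

2000.3484 kPa


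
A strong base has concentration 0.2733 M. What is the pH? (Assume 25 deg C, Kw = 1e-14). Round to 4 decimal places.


A strong base dissociates completely, so [OH-] equals the given concentration.
pOH = -log10([OH-]) = -log10(0.2733) = 0.56336
pH = 14 - pOH = 14 - 0.56336
pH = 13.43664, rounded to 4 dp:

13.4366


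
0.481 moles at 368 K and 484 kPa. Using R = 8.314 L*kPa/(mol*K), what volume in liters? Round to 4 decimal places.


PV = nRT, solve for V = nRT / P.
nRT = 0.481 * 8.314 * 368 = 1471.6445
V = 1471.6445 / 484
V = 3.04058781 L, rounded to 4 dp:

3.0406 L


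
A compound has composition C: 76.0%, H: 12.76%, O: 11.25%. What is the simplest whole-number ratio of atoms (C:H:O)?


Assume 100 g of compound, divide each mass% by atomic mass to get moles, then normalize by the smallest to get a raw atom ratio.
Moles per 100 g: C: 76.0/12.011 = 6.3275, H: 12.76/1.008 = 12.6587, O: 11.25/15.999 = 0.7032
Raw ratio (divide by min = 0.7032): C: 8.999, H: 18.002, O: 1.0
Multiply by 1 to clear fractions: C: 8.999 ~= 9, H: 18.002 ~= 18, O: 1.0 ~= 1
Reduce by GCD to get the simplest whole-number ratio:

9:18:1


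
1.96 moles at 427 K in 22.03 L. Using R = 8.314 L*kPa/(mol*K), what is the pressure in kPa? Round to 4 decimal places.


PV = nRT, solve for P = nRT / V.
nRT = 1.96 * 8.314 * 427 = 6958.1529
P = 6958.1529 / 22.03
P = 315.84897413 kPa, rounded to 4 dp:

315.8490 kPa


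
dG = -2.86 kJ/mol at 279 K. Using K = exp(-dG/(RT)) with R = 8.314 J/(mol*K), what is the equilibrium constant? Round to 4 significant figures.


dG is in kJ/mol; multiply by 1000 to match R in J/(mol*K).
RT = 8.314 * 279 = 2319.606 J/mol
exponent = -dG*1000 / (RT) = -(-2.86*1000) / 2319.606 = 1.23296801
K = exp(1.23296801)
K = 3.4313989, rounded to 4 significant figures:

3.431


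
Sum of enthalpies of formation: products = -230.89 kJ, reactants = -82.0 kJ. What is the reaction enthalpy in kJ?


dH_rxn = sum(dH_f products) - sum(dH_f reactants)
dH_rxn = -230.89 - (-82.0)
dH_rxn = -148.89 kJ:

-148.89 kJ


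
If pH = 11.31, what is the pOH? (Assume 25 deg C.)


At 25 deg C, pH + pOH = 14.
pOH = 14 - pH = 14 - 11.31
pOH = 2.69:

2.69


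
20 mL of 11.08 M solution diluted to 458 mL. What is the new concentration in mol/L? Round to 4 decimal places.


Dilution: M1*V1 = M2*V2, solve for M2.
M2 = M1*V1 / V2
M2 = 11.08 * 20 / 458
M2 = 221.6 / 458
M2 = 0.48384279 mol/L, rounded to 4 dp:

0.4838 mol/L


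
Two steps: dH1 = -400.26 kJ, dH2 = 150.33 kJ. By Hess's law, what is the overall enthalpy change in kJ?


Hess's law: enthalpy is a state function, so add the step enthalpies.
dH_total = dH1 + dH2 = -400.26 + (150.33)
dH_total = -249.93 kJ:

-249.93 kJ


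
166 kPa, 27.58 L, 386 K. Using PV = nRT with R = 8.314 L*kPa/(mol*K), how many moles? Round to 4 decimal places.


PV = nRT, solve for n = PV / (RT).
PV = 166 * 27.58 = 4578.28
RT = 8.314 * 386 = 3209.204
n = 4578.28 / 3209.204
n = 1.42660922 mol, rounded to 4 dp:

1.4266 mol


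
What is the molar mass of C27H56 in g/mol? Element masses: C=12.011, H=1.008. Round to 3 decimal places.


M = sum(count * atomic_mass) over atoms.
M = 27*12.011 + 56*1.008
M = 324.297 + 56.448
M = 380.745 g/mol, rounded to 3 dp:

380.745 g/mol


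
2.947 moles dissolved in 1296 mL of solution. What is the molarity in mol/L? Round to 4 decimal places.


Convert volume to liters: V_L = V_mL / 1000.
V_L = 1296 / 1000 = 1.296 L
M = n / V_L = 2.947 / 1.296
M = 2.27391975 mol/L, rounded to 4 dp:

2.2739 mol/L


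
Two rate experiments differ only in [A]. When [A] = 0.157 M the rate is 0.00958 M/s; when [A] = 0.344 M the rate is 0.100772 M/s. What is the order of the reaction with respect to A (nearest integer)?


Rate is proportional to [A]^n, so rate2/rate1 = ([A]2/[A]1)^n. Take logs to solve for n.
rate2/rate1 = 0.100772 / 0.00958 = 10.519
[A]2/[A]1 = 0.344 / 0.157 = 2.1911
n = ln(10.519) / ln(2.1911) = 3.0
Nearest integer order:

3


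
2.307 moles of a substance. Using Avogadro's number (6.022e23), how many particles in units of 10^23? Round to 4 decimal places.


N = n * NA, then divide by 1e23 for the requested units.
N / 1e23 = n * 6.022
N / 1e23 = 2.307 * 6.022
N / 1e23 = 13.892754, rounded to 4 dp:

13.8928


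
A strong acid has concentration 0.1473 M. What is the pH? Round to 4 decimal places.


A strong acid dissociates completely, so [H+] equals the given concentration.
pH = -log10([H+]) = -log10(0.1473)
pH = 0.83179725, rounded to 4 dp:

0.8318


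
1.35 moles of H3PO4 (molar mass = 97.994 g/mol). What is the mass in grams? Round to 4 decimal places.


mass = n * M
mass = 1.35 * 97.994
mass = 132.2919 g, rounded to 4 dp:

132.2919 g


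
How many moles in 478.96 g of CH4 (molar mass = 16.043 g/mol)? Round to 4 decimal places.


n = mass / M
n = 478.96 / 16.043
n = 29.85476532 mol, rounded to 4 dp:

29.8548 mol


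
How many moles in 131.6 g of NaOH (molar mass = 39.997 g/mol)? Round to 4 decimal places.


n = mass / M
n = 131.6 / 39.997
n = 3.29024677 mol, rounded to 4 dp:

3.2902 mol


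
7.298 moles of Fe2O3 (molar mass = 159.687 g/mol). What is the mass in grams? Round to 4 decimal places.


mass = n * M
mass = 7.298 * 159.687
mass = 1165.395726 g, rounded to 4 dp:

1165.3957 g


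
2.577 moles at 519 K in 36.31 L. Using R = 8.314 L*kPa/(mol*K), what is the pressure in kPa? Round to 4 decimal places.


PV = nRT, solve for P = nRT / V.
nRT = 2.577 * 8.314 * 519 = 11119.6674
P = 11119.6674 / 36.31
P = 306.24256128 kPa, rounded to 4 dp:

306.2426 kPa


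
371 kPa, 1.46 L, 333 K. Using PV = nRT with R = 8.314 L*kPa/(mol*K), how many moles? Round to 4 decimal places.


PV = nRT, solve for n = PV / (RT).
PV = 371 * 1.46 = 541.66
RT = 8.314 * 333 = 2768.562
n = 541.66 / 2768.562
n = 0.19564669 mol, rounded to 4 dp:

0.1956 mol


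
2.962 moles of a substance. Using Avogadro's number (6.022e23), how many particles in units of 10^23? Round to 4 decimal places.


N = n * NA, then divide by 1e23 for the requested units.
N / 1e23 = n * 6.022
N / 1e23 = 2.962 * 6.022
N / 1e23 = 17.837164, rounded to 4 dp:

17.8372


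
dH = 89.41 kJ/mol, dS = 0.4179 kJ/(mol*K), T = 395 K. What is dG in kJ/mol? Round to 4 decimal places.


Gibbs: dG = dH - T*dS (consistent units, dS already in kJ/(mol*K)).
T*dS = 395 * 0.4179 = 165.0705
dG = 89.41 - (165.0705)
dG = -75.6605 kJ/mol, rounded to 4 dp:

-75.6605 kJ/mol


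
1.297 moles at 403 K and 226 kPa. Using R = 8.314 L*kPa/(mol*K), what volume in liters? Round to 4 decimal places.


PV = nRT, solve for V = nRT / P.
nRT = 1.297 * 8.314 * 403 = 4345.653
V = 4345.653 / 226
V = 19.2285531 L, rounded to 4 dp:

19.2286 L


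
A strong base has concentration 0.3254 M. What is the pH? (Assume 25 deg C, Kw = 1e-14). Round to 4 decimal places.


A strong base dissociates completely, so [OH-] equals the given concentration.
pOH = -log10([OH-]) = -log10(0.3254) = 0.487582
pH = 14 - pOH = 14 - 0.487582
pH = 13.512418, rounded to 4 dp:

13.5124


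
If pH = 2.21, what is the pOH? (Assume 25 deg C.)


At 25 deg C, pH + pOH = 14.
pOH = 14 - pH = 14 - 2.21
pOH = 11.79:

11.79


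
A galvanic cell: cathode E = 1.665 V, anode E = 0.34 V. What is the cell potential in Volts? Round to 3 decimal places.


Standard cell potential: E_cell = E_cathode - E_anode.
E_cell = 1.665 - (0.34)
E_cell = 1.325 V, rounded to 3 dp:

1.325 V


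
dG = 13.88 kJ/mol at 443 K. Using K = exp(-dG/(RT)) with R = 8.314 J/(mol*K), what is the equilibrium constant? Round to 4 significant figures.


dG is in kJ/mol; multiply by 1000 to match R in J/(mol*K).
RT = 8.314 * 443 = 3683.102 J/mol
exponent = -dG*1000 / (RT) = -(13.88*1000) / 3683.102 = -3.76856248
K = exp(-3.76856248)
K = 0.023085225, rounded to 4 significant figures:

0.02309


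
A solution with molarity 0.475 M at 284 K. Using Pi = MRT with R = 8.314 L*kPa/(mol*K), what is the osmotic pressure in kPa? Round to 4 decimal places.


Osmotic pressure (van't Hoff): Pi = M*R*T.
RT = 8.314 * 284 = 2361.176
Pi = 0.475 * 2361.176
Pi = 1121.5586 kPa, rounded to 4 dp:

1121.5586 kPa


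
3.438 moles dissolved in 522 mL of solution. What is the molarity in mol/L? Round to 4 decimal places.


Convert volume to liters: V_L = V_mL / 1000.
V_L = 522 / 1000 = 0.522 L
M = n / V_L = 3.438 / 0.522
M = 6.5862069 mol/L, rounded to 4 dp:

6.5862 mol/L


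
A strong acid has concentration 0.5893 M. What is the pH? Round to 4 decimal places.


A strong acid dissociates completely, so [H+] equals the given concentration.
pH = -log10([H+]) = -log10(0.5893)
pH = 0.22966356, rounded to 4 dp:

0.2297


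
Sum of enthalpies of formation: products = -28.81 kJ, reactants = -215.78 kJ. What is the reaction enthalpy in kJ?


dH_rxn = sum(dH_f products) - sum(dH_f reactants)
dH_rxn = -28.81 - (-215.78)
dH_rxn = 186.97 kJ:

186.97 kJ


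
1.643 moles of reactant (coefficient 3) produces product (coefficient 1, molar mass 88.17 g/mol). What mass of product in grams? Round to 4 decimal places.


Use the coefficient ratio to convert reactant moles to product moles, then multiply by the product's molar mass.
moles_P = moles_R * (coeff_P / coeff_R) = 1.643 * (1/3) = 0.547667
mass_P = moles_P * M_P = 0.547667 * 88.17
mass_P = 48.28779939 g, rounded to 4 dp:

48.2878 g


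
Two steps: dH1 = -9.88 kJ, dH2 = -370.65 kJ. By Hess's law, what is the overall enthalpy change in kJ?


Hess's law: enthalpy is a state function, so add the step enthalpies.
dH_total = dH1 + dH2 = -9.88 + (-370.65)
dH_total = -380.53 kJ:

-380.53 kJ


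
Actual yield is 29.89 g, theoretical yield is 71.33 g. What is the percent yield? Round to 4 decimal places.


% yield = 100 * actual / theoretical
% yield = 100 * 29.89 / 71.33
% yield = 41.90382728 %, rounded to 4 dp:

41.9038 %


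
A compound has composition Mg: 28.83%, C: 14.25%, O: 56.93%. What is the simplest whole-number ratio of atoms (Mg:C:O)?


Assume 100 g of compound, divide each mass% by atomic mass to get moles, then normalize by the smallest to get a raw atom ratio.
Moles per 100 g: Mg: 28.83/24.305 = 1.1862, C: 14.25/12.011 = 1.1864, O: 56.93/15.999 = 3.5583
Raw ratio (divide by min = 1.1862): Mg: 1.0, C: 1.0, O: 3.0
Multiply by 1 to clear fractions: Mg: 1.0 ~= 1, C: 1.0 ~= 1, O: 3.0 ~= 3
Reduce by GCD to get the simplest whole-number ratio:

1:1:3


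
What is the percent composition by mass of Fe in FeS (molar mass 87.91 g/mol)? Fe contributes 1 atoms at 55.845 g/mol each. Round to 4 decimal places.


pct = 100 * (n_elem * M_elem) / M_total
mass_contribution = 1 * 55.845 = 55.845 g/mol
pct = 100 * 55.845 / 87.91
pct = 63.52519622 %, rounded to 4 dp:

63.5252 %


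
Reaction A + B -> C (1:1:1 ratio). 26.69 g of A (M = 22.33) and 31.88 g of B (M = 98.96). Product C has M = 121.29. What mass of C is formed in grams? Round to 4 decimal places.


Find moles of each reactant; the smaller value is the limiting reagent in a 1:1:1 reaction, so moles_C equals moles of the limiter.
n_A = mass_A / M_A = 26.69 / 22.33 = 1.195253 mol
n_B = mass_B / M_B = 31.88 / 98.96 = 0.32215 mol
Limiting reagent: B (smaller), n_limiting = 0.32215 mol
mass_C = n_limiting * M_C = 0.32215 * 121.29
mass_C = 39.0735735 g, rounded to 4 dp:

39.0736 g


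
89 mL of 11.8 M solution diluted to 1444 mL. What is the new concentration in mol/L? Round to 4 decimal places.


Dilution: M1*V1 = M2*V2, solve for M2.
M2 = M1*V1 / V2
M2 = 11.8 * 89 / 1444
M2 = 1050.2 / 1444
M2 = 0.72728532 mol/L, rounded to 4 dp:

0.7273 mol/L


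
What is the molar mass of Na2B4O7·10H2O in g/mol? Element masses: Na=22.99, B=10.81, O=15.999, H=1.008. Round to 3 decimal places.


M = sum(count * atomic_mass) over atoms.
M = 2*22.99 + 4*10.81 + 17*15.999 + 20*1.008
M = 45.98 + 43.24 + 271.983 + 20.16
M = 381.363 g/mol, rounded to 3 dp:

381.363 g/mol


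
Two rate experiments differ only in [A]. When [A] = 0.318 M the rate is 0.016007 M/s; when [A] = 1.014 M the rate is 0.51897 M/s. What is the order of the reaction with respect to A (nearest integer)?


Rate is proportional to [A]^n, so rate2/rate1 = ([A]2/[A]1)^n. Take logs to solve for n.
rate2/rate1 = 0.51897 / 0.016007 = 32.4214
[A]2/[A]1 = 1.014 / 0.318 = 3.1887
n = ln(32.4214) / ln(3.1887) = 3.0
Nearest integer order:

3


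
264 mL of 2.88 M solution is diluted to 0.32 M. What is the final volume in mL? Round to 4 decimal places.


Dilution: M1*V1 = M2*V2, solve for V2.
V2 = M1*V1 / M2
V2 = 2.88 * 264 / 0.32
V2 = 760.32 / 0.32
V2 = 2376.0 mL, rounded to 4 dp:

2376.0000 mL


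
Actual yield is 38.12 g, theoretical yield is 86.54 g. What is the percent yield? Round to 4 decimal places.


% yield = 100 * actual / theoretical
% yield = 100 * 38.12 / 86.54
% yield = 44.04899468 %, rounded to 4 dp:

44.0490 %


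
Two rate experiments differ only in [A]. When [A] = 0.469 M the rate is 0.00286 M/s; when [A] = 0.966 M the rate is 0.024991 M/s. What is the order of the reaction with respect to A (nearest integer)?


Rate is proportional to [A]^n, so rate2/rate1 = ([A]2/[A]1)^n. Take logs to solve for n.
rate2/rate1 = 0.024991 / 0.00286 = 8.7381
[A]2/[A]1 = 0.966 / 0.469 = 2.0597
n = ln(8.7381) / ln(2.0597) = 3.0
Nearest integer order:

3


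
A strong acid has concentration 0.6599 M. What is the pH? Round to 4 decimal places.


A strong acid dissociates completely, so [H+] equals the given concentration.
pH = -log10([H+]) = -log10(0.6599)
pH = 0.18052187, rounded to 4 dp:

0.1805


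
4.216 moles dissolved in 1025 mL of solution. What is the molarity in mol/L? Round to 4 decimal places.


Convert volume to liters: V_L = V_mL / 1000.
V_L = 1025 / 1000 = 1.025 L
M = n / V_L = 4.216 / 1.025
M = 4.11317073 mol/L, rounded to 4 dp:

4.1132 mol/L


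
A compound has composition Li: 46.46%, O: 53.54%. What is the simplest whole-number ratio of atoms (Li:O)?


Assume 100 g of compound, divide each mass% by atomic mass to get moles, then normalize by the smallest to get a raw atom ratio.
Moles per 100 g: Li: 46.46/6.941 = 6.6936, O: 53.54/15.999 = 3.3465
Raw ratio (divide by min = 3.3465): Li: 2.0, O: 1.0
Multiply by 1 to clear fractions: Li: 2.0 ~= 2, O: 1.0 ~= 1
Reduce by GCD to get the simplest whole-number ratio:

2:1


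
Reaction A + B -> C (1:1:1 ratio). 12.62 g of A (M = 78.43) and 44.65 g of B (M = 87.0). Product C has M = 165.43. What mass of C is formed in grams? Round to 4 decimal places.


Find moles of each reactant; the smaller value is the limiting reagent in a 1:1:1 reaction, so moles_C equals moles of the limiter.
n_A = mass_A / M_A = 12.62 / 78.43 = 0.160908 mol
n_B = mass_B / M_B = 44.65 / 87.0 = 0.513218 mol
Limiting reagent: A (smaller), n_limiting = 0.160908 mol
mass_C = n_limiting * M_C = 0.160908 * 165.43
mass_C = 26.61901044 g, rounded to 4 dp:

26.6190 g


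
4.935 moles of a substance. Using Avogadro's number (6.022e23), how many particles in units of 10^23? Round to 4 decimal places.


N = n * NA, then divide by 1e23 for the requested units.
N / 1e23 = n * 6.022
N / 1e23 = 4.935 * 6.022
N / 1e23 = 29.71857, rounded to 4 dp:

29.7186


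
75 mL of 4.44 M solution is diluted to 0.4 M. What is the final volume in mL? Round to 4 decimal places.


Dilution: M1*V1 = M2*V2, solve for V2.
V2 = M1*V1 / M2
V2 = 4.44 * 75 / 0.4
V2 = 333.0 / 0.4
V2 = 832.5 mL, rounded to 4 dp:

832.5000 mL


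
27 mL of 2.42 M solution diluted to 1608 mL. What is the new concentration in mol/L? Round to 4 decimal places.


Dilution: M1*V1 = M2*V2, solve for M2.
M2 = M1*V1 / V2
M2 = 2.42 * 27 / 1608
M2 = 65.34 / 1608
M2 = 0.04063433 mol/L, rounded to 4 dp:

0.0406 mol/L


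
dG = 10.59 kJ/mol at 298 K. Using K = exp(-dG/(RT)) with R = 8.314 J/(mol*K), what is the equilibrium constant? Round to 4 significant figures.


dG is in kJ/mol; multiply by 1000 to match R in J/(mol*K).
RT = 8.314 * 298 = 2477.572 J/mol
exponent = -dG*1000 / (RT) = -(10.59*1000) / 2477.572 = -4.27434601
K = exp(-4.27434601)
K = 0.01392115, rounded to 4 significant figures:

0.01392


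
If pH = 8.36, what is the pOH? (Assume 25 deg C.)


At 25 deg C, pH + pOH = 14.
pOH = 14 - pH = 14 - 8.36
pOH = 5.64:

5.64


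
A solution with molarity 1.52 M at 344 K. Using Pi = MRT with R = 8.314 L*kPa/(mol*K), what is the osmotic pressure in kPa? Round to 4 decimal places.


Osmotic pressure (van't Hoff): Pi = M*R*T.
RT = 8.314 * 344 = 2860.016
Pi = 1.52 * 2860.016
Pi = 4347.22432 kPa, rounded to 4 dp:

4347.2243 kPa


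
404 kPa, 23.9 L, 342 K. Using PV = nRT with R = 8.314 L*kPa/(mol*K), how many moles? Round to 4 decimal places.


PV = nRT, solve for n = PV / (RT).
PV = 404 * 23.9 = 9655.6
RT = 8.314 * 342 = 2843.388
n = 9655.6 / 2843.388
n = 3.3958081 mol, rounded to 4 dp:

3.3958 mol


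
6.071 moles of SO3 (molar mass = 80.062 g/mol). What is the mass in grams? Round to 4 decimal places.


mass = n * M
mass = 6.071 * 80.062
mass = 486.056402 g, rounded to 4 dp:

486.0564 g


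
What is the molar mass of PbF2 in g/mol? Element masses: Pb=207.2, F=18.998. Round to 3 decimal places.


M = sum(count * atomic_mass) over atoms.
M = 1*207.2 + 2*18.998
M = 207.2 + 37.996
M = 245.196 g/mol, rounded to 3 dp:

245.196 g/mol


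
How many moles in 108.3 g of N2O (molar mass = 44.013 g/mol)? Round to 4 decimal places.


n = mass / M
n = 108.3 / 44.013
n = 2.46063663 mol, rounded to 4 dp:

2.4606 mol


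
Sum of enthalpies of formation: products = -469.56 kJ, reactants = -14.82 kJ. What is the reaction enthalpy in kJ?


dH_rxn = sum(dH_f products) - sum(dH_f reactants)
dH_rxn = -469.56 - (-14.82)
dH_rxn = -454.74 kJ:

-454.74 kJ


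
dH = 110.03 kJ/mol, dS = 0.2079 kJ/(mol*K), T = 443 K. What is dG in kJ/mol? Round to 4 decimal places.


Gibbs: dG = dH - T*dS (consistent units, dS already in kJ/(mol*K)).
T*dS = 443 * 0.2079 = 92.0997
dG = 110.03 - (92.0997)
dG = 17.9303 kJ/mol, rounded to 4 dp:

17.9303 kJ/mol


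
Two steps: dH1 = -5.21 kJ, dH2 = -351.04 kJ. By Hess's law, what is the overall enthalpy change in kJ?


Hess's law: enthalpy is a state function, so add the step enthalpies.
dH_total = dH1 + dH2 = -5.21 + (-351.04)
dH_total = -356.25 kJ:

-356.25 kJ


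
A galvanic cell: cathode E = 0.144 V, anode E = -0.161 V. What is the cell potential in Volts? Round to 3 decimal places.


Standard cell potential: E_cell = E_cathode - E_anode.
E_cell = 0.144 - (-0.161)
E_cell = 0.305 V, rounded to 3 dp:

0.305 V


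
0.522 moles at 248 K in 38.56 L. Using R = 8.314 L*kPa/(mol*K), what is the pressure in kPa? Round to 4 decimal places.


PV = nRT, solve for P = nRT / V.
nRT = 0.522 * 8.314 * 248 = 1076.2972
P = 1076.2972 / 38.56
P = 27.91227178 kPa, rounded to 4 dp:

27.9123 kPa


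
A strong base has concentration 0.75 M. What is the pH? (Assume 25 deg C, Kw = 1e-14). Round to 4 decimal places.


A strong base dissociates completely, so [OH-] equals the given concentration.
pOH = -log10([OH-]) = -log10(0.75) = 0.124939
pH = 14 - pOH = 14 - 0.124939
pH = 13.875061, rounded to 4 dp:

13.8751


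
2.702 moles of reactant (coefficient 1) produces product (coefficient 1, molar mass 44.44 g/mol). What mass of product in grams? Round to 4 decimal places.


Use the coefficient ratio to convert reactant moles to product moles, then multiply by the product's molar mass.
moles_P = moles_R * (coeff_P / coeff_R) = 2.702 * (1/1) = 2.702
mass_P = moles_P * M_P = 2.702 * 44.44
mass_P = 120.07688 g, rounded to 4 dp:

120.0769 g


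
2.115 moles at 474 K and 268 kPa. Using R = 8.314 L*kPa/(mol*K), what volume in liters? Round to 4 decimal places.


PV = nRT, solve for V = nRT / P.
nRT = 2.115 * 8.314 * 474 = 8334.8681
V = 8334.8681 / 268
V = 31.1002541 L, rounded to 4 dp:

31.1003 L


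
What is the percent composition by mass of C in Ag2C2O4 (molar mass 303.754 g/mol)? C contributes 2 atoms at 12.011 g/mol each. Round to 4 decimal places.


pct = 100 * (n_elem * M_elem) / M_total
mass_contribution = 2 * 12.011 = 24.022 g/mol
pct = 100 * 24.022 / 303.754
pct = 7.90837322 %, rounded to 4 dp:

7.9084 %
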